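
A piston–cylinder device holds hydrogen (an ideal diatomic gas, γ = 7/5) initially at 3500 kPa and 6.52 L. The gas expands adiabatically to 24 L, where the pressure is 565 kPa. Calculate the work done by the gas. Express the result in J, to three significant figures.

W ≈ 23200 J

Adiabatic: W = (P₁V₁ − P₂V₂)/(γ − 1) with γ = 7/5.
P₁V₁ = 22820 J, P₂V₂ = 13560 J.
W = (22820 − 13560) / 0.4 = 23150 J.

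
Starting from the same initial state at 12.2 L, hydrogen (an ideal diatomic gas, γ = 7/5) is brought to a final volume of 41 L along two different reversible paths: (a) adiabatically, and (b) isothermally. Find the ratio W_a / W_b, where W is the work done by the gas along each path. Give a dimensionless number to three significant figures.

Path (a) adiabatic: W = P₁V₁(1 − (V₁/V₂)^(γ−1))/(γ−1) → W_a/(P₁V₁) = 0.9605.
Path (b) isothermal: W = P₁V₁ ln(V₂/V₁) → W_b/(P₁V₁) = 1.212.
W_a / W_b = 0.9605 / 1.212 = 0.7924.

W_a / W_b ≈ 0.792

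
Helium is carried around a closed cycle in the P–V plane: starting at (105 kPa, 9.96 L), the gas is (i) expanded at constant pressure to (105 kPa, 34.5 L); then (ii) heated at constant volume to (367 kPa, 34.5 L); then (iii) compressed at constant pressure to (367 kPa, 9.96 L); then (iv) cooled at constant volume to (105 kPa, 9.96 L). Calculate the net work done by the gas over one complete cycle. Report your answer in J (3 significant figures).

W_net ≈ -6430 J

Constant-volume legs do no work.
W(i) = (105)(34.5 − 9.96) = 2577 J; W(iii) = (367)(9.96 − 34.5) = -9006 J.
W_net = 2577 − 9006 = -6429 J (the counter-clockwise enclosed area).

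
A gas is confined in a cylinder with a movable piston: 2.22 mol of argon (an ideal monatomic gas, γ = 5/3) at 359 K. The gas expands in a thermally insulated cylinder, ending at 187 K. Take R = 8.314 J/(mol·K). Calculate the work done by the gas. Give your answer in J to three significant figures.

W ≈ 4760 J

Adiabatic ⇒ Q = 0, so W_by = −ΔU = nCᵥ(T₁ − T₂).
Cᵥ = 3R/2 = 12.47 J/(mol·K).
W = (2.22)(12.47)(359 − 187) = 4762 J.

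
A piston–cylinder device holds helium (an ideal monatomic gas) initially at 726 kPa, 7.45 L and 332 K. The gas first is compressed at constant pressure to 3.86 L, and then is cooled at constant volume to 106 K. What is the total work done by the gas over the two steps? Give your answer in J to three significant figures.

Step 1 (isobaric): W = PΔV = (726 kPa)(3.86 − 7.45 L) = -2606 J.
Step 2 (isochoric): W = 0 (constant volume).
W_total = -2606 + 0 = -2606 J.

W_total ≈ -2610 J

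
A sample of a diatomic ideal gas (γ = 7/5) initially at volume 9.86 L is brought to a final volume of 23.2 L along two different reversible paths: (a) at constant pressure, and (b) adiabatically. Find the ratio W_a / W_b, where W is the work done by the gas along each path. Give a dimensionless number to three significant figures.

Path (a) isobaric: W = P₁(V₂ − V₁) → W_a/(P₁V₁) = 1.353.
Path (b) adiabatic: W = P₁V₁(1 − (V₁/V₂)^(γ−1))/(γ−1) → W_b/(P₁V₁) = 0.7246.
W_a / W_b = 1.353 / 0.7246 = 1.867.

W_a / W_b ≈ 1.87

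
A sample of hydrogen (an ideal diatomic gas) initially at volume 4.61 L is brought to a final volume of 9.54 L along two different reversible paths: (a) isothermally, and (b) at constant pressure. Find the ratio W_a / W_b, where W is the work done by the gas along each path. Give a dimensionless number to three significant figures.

Path (a) isothermal: W = P₁V₁ ln(V₂/V₁) → W_a/(P₁V₁) = 0.7273.
Path (b) isobaric: W = P₁(V₂ − V₁) → W_b/(P₁V₁) = 1.069.
W_a / W_b = 0.7273 / 1.069 = 0.6801.

W_a / W_b ≈ 0.680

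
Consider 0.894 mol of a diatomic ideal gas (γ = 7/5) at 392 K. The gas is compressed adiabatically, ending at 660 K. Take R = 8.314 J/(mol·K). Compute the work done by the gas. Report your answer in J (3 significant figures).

W ≈ -4980 J

Adiabatic ⇒ Q = 0, so W_by = −ΔU = nCᵥ(T₁ − T₂).
Cᵥ = 5R/2 = 20.79 J/(mol·K).
W = (0.894)(20.79)(392 − 660) = -4980 J.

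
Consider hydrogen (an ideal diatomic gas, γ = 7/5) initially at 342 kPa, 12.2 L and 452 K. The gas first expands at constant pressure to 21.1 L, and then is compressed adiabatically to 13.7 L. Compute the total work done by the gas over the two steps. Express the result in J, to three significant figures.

W_total ≈ -358 J

Step 1 (isobaric): W = PΔV = (342 kPa)(21.1 − 12.2 L) = 3044 J.
After step 1: P = 342 kPa, V = 21.1 L, T = 781.7 K.
Step 2 (adiabatic): W = (P₁V₁ − P₂V₂)/(γ−1) = (7216 − 8577)/0.4 = -3402 J.
W_total = 3044 − 3402 = -358.1 J.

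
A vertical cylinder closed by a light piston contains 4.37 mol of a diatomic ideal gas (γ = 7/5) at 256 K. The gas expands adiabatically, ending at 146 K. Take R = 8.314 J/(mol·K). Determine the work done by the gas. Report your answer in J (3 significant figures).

W ≈ 9990 J

Adiabatic ⇒ Q = 0, so W_by = −ΔU = nCᵥ(T₁ − T₂).
Cᵥ = 5R/2 = 20.79 J/(mol·K).
W = (4.37)(20.79)(256 − 146) = 9991 J.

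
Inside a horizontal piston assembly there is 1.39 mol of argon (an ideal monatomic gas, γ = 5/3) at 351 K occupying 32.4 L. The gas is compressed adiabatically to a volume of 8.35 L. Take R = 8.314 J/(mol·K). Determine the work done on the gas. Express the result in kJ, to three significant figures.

W ≈ 8.94 kJ

Adiabatic: TV^(γ−1) = const with γ = 5/3.
T₂ = T₁ (V₁/V₂)^(γ−1) = 351 × (32.4/8.35)^0.667 = 351 × 2.469 = 866.7 K.
W_by = nCᵥ(T₁ − T₂) = (1.39)(12.47)(351 − 866.7) = -8940 J.
Work on gas = −W_by = 8940 J.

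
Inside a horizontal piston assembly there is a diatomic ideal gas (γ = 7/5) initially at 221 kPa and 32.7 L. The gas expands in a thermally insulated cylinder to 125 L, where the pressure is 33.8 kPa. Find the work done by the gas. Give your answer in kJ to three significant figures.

Adiabatic: W = (P₁V₁ − P₂V₂)/(γ − 1) with γ = 7/5.
P₁V₁ = 7227 J, P₂V₂ = 4225 J.
W = (7227 − 4225) / 0.4 = 7504 J.

W ≈ 7.50 kJ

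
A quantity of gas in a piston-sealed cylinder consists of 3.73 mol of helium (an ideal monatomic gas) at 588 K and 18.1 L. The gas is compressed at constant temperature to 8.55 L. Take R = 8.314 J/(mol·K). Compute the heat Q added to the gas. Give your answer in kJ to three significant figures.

Q ≈ -13.7 kJ

Isothermal ⇒ ΔU = 0, so Q = W = nRT ln(V₂/V₁).
Q = (3.73)(8.314)(588) ln(8.55/18.1) = 18235 × -0.75 = -13676 J.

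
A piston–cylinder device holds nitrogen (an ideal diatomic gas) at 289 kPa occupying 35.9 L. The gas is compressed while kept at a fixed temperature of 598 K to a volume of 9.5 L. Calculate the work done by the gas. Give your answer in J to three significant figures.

W ≈ -13800 J

Isothermal: W = nRT ln(V₂/V₁) = P₁V₁ ln(V₂/V₁).
P₁V₁ = (289 kPa)(35.9 L) = 10375 J.
W = 10375 × ln(9.5/35.9) = 10375 × -1.329
W_by_gas = -13793 J.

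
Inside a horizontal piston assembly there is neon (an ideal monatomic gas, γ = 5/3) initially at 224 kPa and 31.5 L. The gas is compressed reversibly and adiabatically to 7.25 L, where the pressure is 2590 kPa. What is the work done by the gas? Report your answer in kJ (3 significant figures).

Adiabatic: W = (P₁V₁ − P₂V₂)/(γ − 1) with γ = 5/3.
P₁V₁ = 7056 J, P₂V₂ = 18778 J.
W = (7056 − 18778) / 0.6667 = -17582 J.

W ≈ -17.6 kJ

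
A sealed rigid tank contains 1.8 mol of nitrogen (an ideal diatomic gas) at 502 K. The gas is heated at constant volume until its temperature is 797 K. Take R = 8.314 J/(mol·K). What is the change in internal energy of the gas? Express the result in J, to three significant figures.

Constant volume ⇒ W = 0, so Q = ΔU = nCᵥΔT with Cᵥ = 5R/2 = 20.79 J/(mol·K).
ΔU = (1.8)(20.79)(797 − 502) = 11037 J.

ΔU ≈ 11000 J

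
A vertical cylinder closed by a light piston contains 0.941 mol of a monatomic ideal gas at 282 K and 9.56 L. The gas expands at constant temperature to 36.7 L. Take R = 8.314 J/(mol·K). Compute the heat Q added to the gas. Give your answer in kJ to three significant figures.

Isothermal ⇒ ΔU = 0, so Q = W = nRT ln(V₂/V₁).
Q = (0.941)(8.314)(282) ln(36.7/9.56) = 2206 × 1.345 = 2968 J.

Q ≈ 2.97 kJ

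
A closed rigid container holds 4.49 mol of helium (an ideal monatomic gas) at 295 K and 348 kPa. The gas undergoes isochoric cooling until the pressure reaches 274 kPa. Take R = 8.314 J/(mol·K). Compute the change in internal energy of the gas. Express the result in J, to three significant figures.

ΔU ≈ -3510 J

Constant volume ⇒ W = 0, so Q = ΔU = nCᵥΔT with Cᵥ = 3R/2 = 12.47 J/(mol·K).
At constant V, T₂/T₁ = P₂/P₁ ⇒ ΔT = T₁(P₂/P₁ − 1) = 295·(274/348 − 1) = -62.73 K.
ΔU = (4.49)(12.47)(-62.73) = -3513 J.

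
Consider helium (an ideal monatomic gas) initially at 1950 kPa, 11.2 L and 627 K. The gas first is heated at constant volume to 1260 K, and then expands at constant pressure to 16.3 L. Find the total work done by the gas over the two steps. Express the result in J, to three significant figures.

Step 1 (isochoric): W = 0 (constant volume).
After step 1: P = 3919 kPa (V unchanged).
Step 2 (isobaric): W = PΔV = (3919 kPa)(16.3 − 11.2 L) = 19985 J.
W_total = 0 + 19985 = 19985 J.

W_total ≈ 20000 J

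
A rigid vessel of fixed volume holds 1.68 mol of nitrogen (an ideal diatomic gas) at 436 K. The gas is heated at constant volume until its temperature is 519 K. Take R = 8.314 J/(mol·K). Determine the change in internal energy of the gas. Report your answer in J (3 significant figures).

ΔU ≈ 2900 J

Constant volume ⇒ W = 0, so Q = ΔU = nCᵥΔT with Cᵥ = 5R/2 = 20.79 J/(mol·K).
ΔU = (1.68)(20.79)(519 − 436) = 2898 J.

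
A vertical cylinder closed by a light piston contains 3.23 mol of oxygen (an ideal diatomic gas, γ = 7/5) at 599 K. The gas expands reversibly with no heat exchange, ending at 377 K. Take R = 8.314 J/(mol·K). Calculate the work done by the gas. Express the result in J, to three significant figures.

Adiabatic ⇒ Q = 0, so W_by = −ΔU = nCᵥ(T₁ − T₂).
Cᵥ = 5R/2 = 20.79 J/(mol·K).
W = (3.23)(20.79)(599 − 377) = 14904 J.

W ≈ 14900 J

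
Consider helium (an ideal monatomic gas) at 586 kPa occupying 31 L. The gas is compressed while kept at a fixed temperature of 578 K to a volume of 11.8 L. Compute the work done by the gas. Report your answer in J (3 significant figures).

W ≈ -17500 J

Isothermal: W = nRT ln(V₂/V₁) = P₁V₁ ln(V₂/V₁).
P₁V₁ = (586 kPa)(31 L) = 18166 J.
W = 18166 × ln(11.8/31) = 18166 × -0.9659
W_by_gas = -17546 J.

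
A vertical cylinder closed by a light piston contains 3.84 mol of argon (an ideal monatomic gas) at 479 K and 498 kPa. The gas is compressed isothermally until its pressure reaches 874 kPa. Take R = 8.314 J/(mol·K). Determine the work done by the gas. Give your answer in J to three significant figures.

W ≈ -8600 J

Isothermal process: W = nRT ln(V₂/V₁) = nRT ln(P₁/P₂).
W = (3.84)(8.314)(479) × ln(498/874)
  = 15292 × ln(0.5698) = 15292 × -0.5625
W_by_gas = -8602 J.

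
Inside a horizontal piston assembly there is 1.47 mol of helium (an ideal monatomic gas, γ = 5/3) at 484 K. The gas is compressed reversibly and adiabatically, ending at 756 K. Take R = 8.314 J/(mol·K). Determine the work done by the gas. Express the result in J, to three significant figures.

W ≈ -4990 J

Adiabatic ⇒ Q = 0, so W_by = −ΔU = nCᵥ(T₁ − T₂).
Cᵥ = 3R/2 = 12.47 J/(mol·K).
W = (1.47)(12.47)(484 − 756) = -4986 J.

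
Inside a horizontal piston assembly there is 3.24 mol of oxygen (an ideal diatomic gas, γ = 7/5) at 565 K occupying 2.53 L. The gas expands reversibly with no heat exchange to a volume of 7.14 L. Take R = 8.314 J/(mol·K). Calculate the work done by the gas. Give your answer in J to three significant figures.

Adiabatic: TV^(γ−1) = const with γ = 7/5.
T₂ = T₁ (V₁/V₂)^(γ−1) = 565 × (2.53/7.14)^0.4 = 565 × 0.6603 = 373.1 K.
W_by = nCᵥ(T₁ − T₂) = (3.24)(20.79)(565 − 373.1) = 12924 J.

W ≈ 12900 J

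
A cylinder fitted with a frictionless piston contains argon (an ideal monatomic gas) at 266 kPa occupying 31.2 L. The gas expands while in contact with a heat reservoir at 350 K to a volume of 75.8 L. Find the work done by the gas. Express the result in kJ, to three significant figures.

W ≈ 7.37 kJ

Isothermal: W = nRT ln(V₂/V₁) = P₁V₁ ln(V₂/V₁).
P₁V₁ = (266 kPa)(31.2 L) = 8299 J.
W = 8299 × ln(75.8/31.2) = 8299 × 0.8877
W_by_gas = 7367 J.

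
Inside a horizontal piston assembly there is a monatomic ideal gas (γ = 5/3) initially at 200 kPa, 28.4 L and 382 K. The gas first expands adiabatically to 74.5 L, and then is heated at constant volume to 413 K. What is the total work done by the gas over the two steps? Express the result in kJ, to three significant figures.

Step 1 (adiabatic): W = (P₁V₁ − P₂V₂)/(γ−1) = (5680 − 2986)/0.667 = 4041 J.
Step 2 (isochoric): W = 0 (constant volume).
W_total = 4041 + 0 = 4041 J.

W_total ≈ 4.04 kJ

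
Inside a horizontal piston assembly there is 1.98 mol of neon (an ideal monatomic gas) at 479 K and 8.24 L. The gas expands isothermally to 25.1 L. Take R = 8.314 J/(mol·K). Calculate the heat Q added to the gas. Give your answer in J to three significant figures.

Q ≈ 8780 J

Isothermal ⇒ ΔU = 0, so Q = W = nRT ln(V₂/V₁).
Q = (1.98)(8.314)(479) ln(25.1/8.24) = 7885 × 1.114 = 8783 J.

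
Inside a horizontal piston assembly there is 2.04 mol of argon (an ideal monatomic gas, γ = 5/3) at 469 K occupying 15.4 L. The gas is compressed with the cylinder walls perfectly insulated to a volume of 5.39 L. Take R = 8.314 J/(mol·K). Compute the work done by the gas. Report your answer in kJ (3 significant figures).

Adiabatic: TV^(γ−1) = const with γ = 5/3.
T₂ = T₁ (V₁/V₂)^(γ−1) = 469 × (15.4/5.39)^0.667 = 469 × 2.014 = 944.3 K.
W_by = nCᵥ(T₁ − T₂) = (2.04)(12.47)(469 − 944.3) = -12093 J.

W ≈ -12.1 kJ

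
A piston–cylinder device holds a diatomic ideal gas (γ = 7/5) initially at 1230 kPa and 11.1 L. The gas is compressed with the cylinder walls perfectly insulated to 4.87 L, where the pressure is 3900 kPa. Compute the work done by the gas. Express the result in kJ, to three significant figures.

Adiabatic: W = (P₁V₁ − P₂V₂)/(γ − 1) with γ = 7/5.
P₁V₁ = 13653 J, P₂V₂ = 18993 J.
W = (13653 − 18993) / 0.4 = -13350 J.

W ≈ -13.4 kJ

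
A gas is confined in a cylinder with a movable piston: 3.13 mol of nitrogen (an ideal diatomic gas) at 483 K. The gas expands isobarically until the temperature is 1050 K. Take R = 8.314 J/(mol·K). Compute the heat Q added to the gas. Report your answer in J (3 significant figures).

Q ≈ 51600 J

Isobaric: W = nRΔT = (3.13)(8.314)(567) = 14755 J.
ΔU = nCᵥΔT with Cᵥ = 5R/2: ΔU = (3.13)(20.79)(567) = 36887 J.
Q = ΔU + W = 36887 + 14755 = 51642 J.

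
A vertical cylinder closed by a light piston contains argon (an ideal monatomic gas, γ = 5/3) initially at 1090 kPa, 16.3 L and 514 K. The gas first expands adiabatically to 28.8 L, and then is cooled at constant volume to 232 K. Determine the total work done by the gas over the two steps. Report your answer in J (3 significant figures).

W_total ≈ 8420 J

Step 1 (adiabatic): W = (P₁V₁ − P₂V₂)/(γ−1) = (17767 − 12157)/0.667 = 8416 J.
Step 2 (isochoric): W = 0 (constant volume).
W_total = 8416 + 0 = 8416 J.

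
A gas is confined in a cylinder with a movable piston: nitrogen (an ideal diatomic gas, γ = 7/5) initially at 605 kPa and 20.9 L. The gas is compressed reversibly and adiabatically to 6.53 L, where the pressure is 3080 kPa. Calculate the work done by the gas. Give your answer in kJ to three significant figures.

Adiabatic: W = (P₁V₁ − P₂V₂)/(γ − 1) with γ = 7/5.
P₁V₁ = 12644 J, P₂V₂ = 20112 J.
W = (12644 − 20112) / 0.4 = -18670 J.

W ≈ -18.7 kJ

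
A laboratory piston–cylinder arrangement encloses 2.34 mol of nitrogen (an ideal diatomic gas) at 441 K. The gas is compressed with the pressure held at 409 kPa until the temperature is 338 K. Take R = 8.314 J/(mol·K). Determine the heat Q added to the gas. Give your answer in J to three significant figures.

Isobaric: W = nRΔT = (2.34)(8.314)(-103) = -2004 J.
ΔU = nCᵥΔT with Cᵥ = 5R/2: ΔU = (2.34)(20.79)(-103) = -5010 J.
Q = ΔU + W = -5010 − 2004 = -7013 J.

Q ≈ -7010 J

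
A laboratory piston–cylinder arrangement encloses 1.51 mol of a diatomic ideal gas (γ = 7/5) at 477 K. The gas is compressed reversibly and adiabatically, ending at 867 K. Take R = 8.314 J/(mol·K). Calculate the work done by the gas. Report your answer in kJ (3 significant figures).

W ≈ -12.2 kJ

Adiabatic ⇒ Q = 0, so W_by = −ΔU = nCᵥ(T₁ − T₂).
Cᵥ = 5R/2 = 20.79 J/(mol·K).
W = (1.51)(20.79)(477 − 867) = -12240 J.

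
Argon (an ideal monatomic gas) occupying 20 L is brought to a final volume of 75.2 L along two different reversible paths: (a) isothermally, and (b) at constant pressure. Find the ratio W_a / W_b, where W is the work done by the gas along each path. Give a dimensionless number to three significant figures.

Path (a) isothermal: W = P₁V₁ ln(V₂/V₁) → W_a/(P₁V₁) = 1.324.
Path (b) isobaric: W = P₁(V₂ − V₁) → W_b/(P₁V₁) = 2.76.
W_a / W_b = 1.324 / 2.76 = 0.4799.

W_a / W_b ≈ 0.480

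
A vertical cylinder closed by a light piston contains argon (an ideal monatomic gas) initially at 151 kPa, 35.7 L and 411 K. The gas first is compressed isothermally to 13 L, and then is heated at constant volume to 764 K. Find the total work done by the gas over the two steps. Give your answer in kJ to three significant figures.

W_total ≈ -5.45 kJ

Step 1 (isothermal): W = P₁V₁ ln(V₂/V₁) = (5391) ln(13/35.7) = -5446 J.
Step 2 (isochoric): W = 0 (constant volume).
W_total = -5446 + 0 = -5446 J.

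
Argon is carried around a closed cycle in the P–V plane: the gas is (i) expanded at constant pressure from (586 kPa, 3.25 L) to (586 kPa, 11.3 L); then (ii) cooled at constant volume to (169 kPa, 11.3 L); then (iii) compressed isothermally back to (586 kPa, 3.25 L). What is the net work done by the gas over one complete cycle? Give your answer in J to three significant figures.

Leg (i): W = PΔV = (586)(11.3 − 3.25) = 4717 J.
Leg (ii): W = 0.
Leg (iii): W = PᵢVᵢ ln(V_f/Vᵢ) = (1910) ln(3.25/11.3) = -2380 J.
W_net = 4717 − 2380 = 2338 J.

W_net ≈ 2340 J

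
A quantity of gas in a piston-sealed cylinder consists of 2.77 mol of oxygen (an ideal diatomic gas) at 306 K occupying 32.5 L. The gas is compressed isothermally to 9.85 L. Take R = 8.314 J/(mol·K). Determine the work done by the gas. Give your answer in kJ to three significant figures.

W ≈ -8.41 kJ

Isothermal: W = nRT ln(V₂/V₁).
W = (2.77)(8.314)(306) × ln(9.85/32.5)
  = 7047 × -1.194
W_by_gas = -8413 J.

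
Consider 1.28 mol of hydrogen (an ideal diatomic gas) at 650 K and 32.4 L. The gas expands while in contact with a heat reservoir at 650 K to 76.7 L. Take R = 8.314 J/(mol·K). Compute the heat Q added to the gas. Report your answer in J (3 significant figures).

Q ≈ 5960 J

Isothermal ⇒ ΔU = 0, so Q = W = nRT ln(V₂/V₁).
Q = (1.28)(8.314)(650) ln(76.7/32.4) = 6917 × 0.8617 = 5961 J.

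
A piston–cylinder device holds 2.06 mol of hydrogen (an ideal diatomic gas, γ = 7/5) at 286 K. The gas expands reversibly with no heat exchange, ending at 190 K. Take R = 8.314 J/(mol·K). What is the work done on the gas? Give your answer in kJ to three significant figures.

Adiabatic ⇒ Q = 0, so W_by = −ΔU = nCᵥ(T₁ − T₂).
Cᵥ = 5R/2 = 20.79 J/(mol·K).
W = (2.06)(20.79)(286 − 190) = 4110 J.
Work on gas = −W_by = -4110 J.

W ≈ -4.11 kJ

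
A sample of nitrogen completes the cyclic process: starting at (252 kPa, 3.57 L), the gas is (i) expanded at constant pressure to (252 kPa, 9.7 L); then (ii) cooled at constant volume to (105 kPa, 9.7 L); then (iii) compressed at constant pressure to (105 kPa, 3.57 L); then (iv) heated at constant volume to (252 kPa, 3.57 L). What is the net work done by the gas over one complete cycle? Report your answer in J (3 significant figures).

Constant-volume legs do no work.
W(i) = (252)(9.7 − 3.57) = 1545 J; W(iii) = (105)(3.57 − 9.7) = -643.6 J.
W_net = 1545 − 643.6 = 901.1 J (the clockwise enclosed area).

W_net ≈ 901 J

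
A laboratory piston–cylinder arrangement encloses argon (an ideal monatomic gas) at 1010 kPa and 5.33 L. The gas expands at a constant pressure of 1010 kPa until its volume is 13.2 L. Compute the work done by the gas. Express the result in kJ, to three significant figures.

W ≈ 7.95 kJ

Isobaric: W = P ΔV.
W = (1010 kPa)(13.2 − 5.33 L) = (1010)(7.87) = 7949 J.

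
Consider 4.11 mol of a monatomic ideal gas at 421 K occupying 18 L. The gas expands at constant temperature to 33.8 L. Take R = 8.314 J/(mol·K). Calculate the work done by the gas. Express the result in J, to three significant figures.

Isothermal: W = nRT ln(V₂/V₁).
W = (4.11)(8.314)(421) × ln(33.8/18)
  = 14386 × 0.6301
W_by_gas = 9064 J.

W ≈ 9060 J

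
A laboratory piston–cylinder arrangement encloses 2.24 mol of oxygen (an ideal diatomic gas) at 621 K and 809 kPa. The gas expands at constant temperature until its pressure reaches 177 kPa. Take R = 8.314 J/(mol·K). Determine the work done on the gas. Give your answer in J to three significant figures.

Isothermal process: W = nRT ln(V₂/V₁) = nRT ln(P₁/P₂).
W = (2.24)(8.314)(621) × ln(809/177)
  = 11565 × ln(4.571) = 11565 × 1.52
W_by_gas = 17575 J; work on gas = −W_by = -17575 J.

W ≈ -17600 J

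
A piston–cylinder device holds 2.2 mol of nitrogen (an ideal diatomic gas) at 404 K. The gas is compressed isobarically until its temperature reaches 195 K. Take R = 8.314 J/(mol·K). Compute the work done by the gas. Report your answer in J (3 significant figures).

Isobaric: W = P ΔV = nR ΔT.
W = (2.2)(8.314)(195 − 404) = -3823 J.

W ≈ -3820 J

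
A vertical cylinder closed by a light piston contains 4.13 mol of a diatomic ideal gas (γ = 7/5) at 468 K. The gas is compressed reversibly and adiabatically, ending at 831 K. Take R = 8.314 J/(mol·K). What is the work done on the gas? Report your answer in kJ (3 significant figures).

Adiabatic ⇒ Q = 0, so W_by = −ΔU = nCᵥ(T₁ − T₂).
Cᵥ = 5R/2 = 20.79 J/(mol·K).
W = (4.13)(20.79)(468 − 831) = -31161 J.
Work on gas = −W_by = 31161 J.

W ≈ 31.2 kJ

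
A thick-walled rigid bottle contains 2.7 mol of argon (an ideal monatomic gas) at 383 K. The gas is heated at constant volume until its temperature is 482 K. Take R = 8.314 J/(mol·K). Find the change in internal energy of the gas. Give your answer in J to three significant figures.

ΔU ≈ 3330 J

Constant volume ⇒ W = 0, so Q = ΔU = nCᵥΔT with Cᵥ = 3R/2 = 12.47 J/(mol·K).
ΔU = (2.7)(12.47)(482 − 383) = 3333 J.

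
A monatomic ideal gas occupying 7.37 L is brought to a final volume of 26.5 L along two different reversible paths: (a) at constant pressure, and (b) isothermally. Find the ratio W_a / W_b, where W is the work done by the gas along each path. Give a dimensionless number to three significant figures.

W_a / W_b ≈ 2.03

Path (a) isobaric: W = P₁(V₂ − V₁) → W_a/(P₁V₁) = 2.596.
Path (b) isothermal: W = P₁V₁ ln(V₂/V₁) → W_b/(P₁V₁) = 1.28.
W_a / W_b = 2.596 / 1.28 = 2.028.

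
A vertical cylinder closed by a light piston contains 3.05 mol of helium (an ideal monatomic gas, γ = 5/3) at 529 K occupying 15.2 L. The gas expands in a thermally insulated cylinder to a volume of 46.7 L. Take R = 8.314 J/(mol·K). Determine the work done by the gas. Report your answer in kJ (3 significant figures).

Adiabatic: TV^(γ−1) = const with γ = 5/3.
T₂ = T₁ (V₁/V₂)^(γ−1) = 529 × (15.2/46.7)^0.667 = 529 × 0.4732 = 250.3 K.
W_by = nCᵥ(T₁ − T₂) = (3.05)(12.47)(529 − 250.3) = 10601 J.

W ≈ 10.6 kJ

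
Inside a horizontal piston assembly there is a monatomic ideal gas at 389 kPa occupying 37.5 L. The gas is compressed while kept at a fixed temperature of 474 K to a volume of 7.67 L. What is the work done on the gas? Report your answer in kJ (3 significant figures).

W ≈ 23.2 kJ

Isothermal: W = nRT ln(V₂/V₁) = P₁V₁ ln(V₂/V₁).
P₁V₁ = (389 kPa)(37.5 L) = 14588 J.
W = 14588 × ln(7.67/37.5) = 14588 × -1.587
W_by_gas = -23151 J; work on gas = −W_by = 23151 J.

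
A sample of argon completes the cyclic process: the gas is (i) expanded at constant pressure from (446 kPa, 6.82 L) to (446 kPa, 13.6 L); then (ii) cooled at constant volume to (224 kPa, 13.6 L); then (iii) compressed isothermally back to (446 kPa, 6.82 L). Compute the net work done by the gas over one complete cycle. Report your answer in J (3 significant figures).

W_net ≈ 921 J

Leg (i): W = PΔV = (446)(13.6 − 6.82) = 3024 J.
Leg (ii): W = 0.
Leg (iii): W = PᵢVᵢ ln(V_f/Vᵢ) = (3046) ln(6.82/13.6) = -2103 J.
W_net = 3024 − 2103 = 921.2 J.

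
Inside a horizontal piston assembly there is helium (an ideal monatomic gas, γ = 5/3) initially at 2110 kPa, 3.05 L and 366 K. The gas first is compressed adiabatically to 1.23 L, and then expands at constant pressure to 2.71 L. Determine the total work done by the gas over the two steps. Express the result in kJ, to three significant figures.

W_total ≈ 6.15 kJ

Step 1 (adiabatic): W = (P₁V₁ − P₂V₂)/(γ−1) = (6436 − 11790)/0.667 = -8032 J.
After step 1: P = 9585 kPa, V = 1.23 L, T = 670.5 K.
Step 2 (isobaric): W = PΔV = (9585 kPa)(2.71 − 1.23 L) = 14186 J.
W_total = -8032 + 14186 = 6155 J.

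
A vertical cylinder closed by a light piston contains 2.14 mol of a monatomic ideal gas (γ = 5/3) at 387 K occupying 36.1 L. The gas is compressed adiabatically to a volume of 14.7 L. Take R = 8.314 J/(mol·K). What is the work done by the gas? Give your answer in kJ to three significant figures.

Adiabatic: TV^(γ−1) = const with γ = 5/3.
T₂ = T₁ (V₁/V₂)^(γ−1) = 387 × (36.1/14.7)^0.667 = 387 × 1.82 = 704.4 K.
W_by = nCᵥ(T₁ − T₂) = (2.14)(12.47)(387 − 704.4) = -8472 J.

W ≈ -8.47 kJ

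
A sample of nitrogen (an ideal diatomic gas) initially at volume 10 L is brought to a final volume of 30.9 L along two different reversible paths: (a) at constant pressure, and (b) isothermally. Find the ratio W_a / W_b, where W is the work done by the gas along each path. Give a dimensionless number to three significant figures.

W_a / W_b ≈ 1.85

Path (a) isobaric: W = P₁(V₂ − V₁) → W_a/(P₁V₁) = 2.09.
Path (b) isothermal: W = P₁V₁ ln(V₂/V₁) → W_b/(P₁V₁) = 1.128.
W_a / W_b = 2.09 / 1.128 = 1.853.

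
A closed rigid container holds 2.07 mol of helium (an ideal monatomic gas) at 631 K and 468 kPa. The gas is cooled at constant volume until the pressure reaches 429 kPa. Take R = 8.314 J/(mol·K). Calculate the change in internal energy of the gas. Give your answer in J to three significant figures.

ΔU ≈ -1360 J

Constant volume ⇒ W = 0, so Q = ΔU = nCᵥΔT with Cᵥ = 3R/2 = 12.47 J/(mol·K).
At constant V, T₂/T₁ = P₂/P₁ ⇒ ΔT = T₁(P₂/P₁ − 1) = 631·(429/468 − 1) = -52.58 K.
ΔU = (2.07)(12.47)(-52.58) = -1357 J.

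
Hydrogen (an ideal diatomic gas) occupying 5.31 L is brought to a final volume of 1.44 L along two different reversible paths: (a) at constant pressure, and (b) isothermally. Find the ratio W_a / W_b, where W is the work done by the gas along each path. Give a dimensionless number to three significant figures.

Path (a) isobaric: W = P₁(V₂ − V₁) → W_a/(P₁V₁) = -0.7288.
Path (b) isothermal: W = P₁V₁ ln(V₂/V₁) → W_b/(P₁V₁) = -1.305.
W_a / W_b = -0.7288 / -1.305 = 0.5585.

W_a / W_b ≈ 0.558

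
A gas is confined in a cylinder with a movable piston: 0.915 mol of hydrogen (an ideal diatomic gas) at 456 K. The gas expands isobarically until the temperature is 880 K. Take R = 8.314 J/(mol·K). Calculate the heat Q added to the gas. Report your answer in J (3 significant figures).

Q ≈ 11300 J

Isobaric: W = nRΔT = (0.915)(8.314)(424) = 3225 J.
ΔU = nCᵥΔT with Cᵥ = 5R/2: ΔU = (0.915)(20.79)(424) = 8064 J.
Q = ΔU + W = 8064 + 3225 = 11289 J.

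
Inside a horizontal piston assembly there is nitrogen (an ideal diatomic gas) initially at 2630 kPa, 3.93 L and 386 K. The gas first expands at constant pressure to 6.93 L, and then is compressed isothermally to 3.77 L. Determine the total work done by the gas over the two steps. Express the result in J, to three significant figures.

W_total ≈ -3210 J

Step 1 (isobaric): W = PΔV = (2630 kPa)(6.93 − 3.93 L) = 7890 J.
After step 1: P = 2630 kPa, V = 6.93 L, T = 680.7 K.
Step 2 (isothermal): W = P₁V₁ ln(V₂/V₁) = (18226) ln(3.77/6.93) = -11096 J.
W_total = 7890 − 11096 = -3206 J.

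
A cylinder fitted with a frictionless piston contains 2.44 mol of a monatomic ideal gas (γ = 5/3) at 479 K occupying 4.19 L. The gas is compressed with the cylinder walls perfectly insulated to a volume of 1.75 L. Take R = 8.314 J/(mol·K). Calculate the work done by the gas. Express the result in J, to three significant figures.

Adiabatic: TV^(γ−1) = const with γ = 5/3.
T₂ = T₁ (V₁/V₂)^(γ−1) = 479 × (4.19/1.75)^0.667 = 479 × 1.79 = 857.3 K.
W_by = nCᵥ(T₁ − T₂) = (2.44)(12.47)(479 − 857.3) = -11511 J.

W ≈ -11500 J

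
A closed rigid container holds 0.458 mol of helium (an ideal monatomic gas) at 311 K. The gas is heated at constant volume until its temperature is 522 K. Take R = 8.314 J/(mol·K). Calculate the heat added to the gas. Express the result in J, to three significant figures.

Q ≈ 1210 J

Constant volume ⇒ W = 0, so Q = ΔU = nCᵥΔT with Cᵥ = 3R/2 = 12.47 J/(mol·K).
ΔU = (0.458)(12.47)(522 − 311) = 1205 J.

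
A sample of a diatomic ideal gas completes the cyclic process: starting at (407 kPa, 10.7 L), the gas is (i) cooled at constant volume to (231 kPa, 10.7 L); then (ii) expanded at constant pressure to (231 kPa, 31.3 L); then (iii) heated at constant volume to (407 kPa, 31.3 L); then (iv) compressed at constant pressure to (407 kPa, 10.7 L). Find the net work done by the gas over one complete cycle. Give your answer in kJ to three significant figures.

W_net ≈ -3.63 kJ

Constant-volume legs do no work.
W(ii) = (231)(31.3 − 10.7) = 4759 J; W(iv) = (407)(10.7 − 31.3) = -8384 J.
W_net = 4759 − 8384 = -3626 J (the counter-clockwise enclosed area).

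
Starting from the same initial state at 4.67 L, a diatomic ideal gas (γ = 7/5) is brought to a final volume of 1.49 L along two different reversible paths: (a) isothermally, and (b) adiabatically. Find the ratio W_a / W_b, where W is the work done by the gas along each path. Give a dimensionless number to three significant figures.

Path (a) isothermal: W = P₁V₁ ln(V₂/V₁) → W_a/(P₁V₁) = -1.142.
Path (b) adiabatic: W = P₁V₁(1 − (V₁/V₂)^(γ−1))/(γ−1) → W_b/(P₁V₁) = -1.448.
W_a / W_b = -1.142 / -1.448 = 0.7889.

W_a / W_b ≈ 0.789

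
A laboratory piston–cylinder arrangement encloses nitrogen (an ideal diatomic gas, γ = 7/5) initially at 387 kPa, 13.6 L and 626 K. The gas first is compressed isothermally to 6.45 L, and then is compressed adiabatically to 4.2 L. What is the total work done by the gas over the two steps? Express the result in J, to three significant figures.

W_total ≈ -6390 J

Step 1 (isothermal): W = P₁V₁ ln(V₂/V₁) = (5263) ln(6.45/13.6) = -3926 J.
After step 1: P = 816 kPa, V = 6.45 L, T = 626 K.
Step 2 (adiabatic): W = (P₁V₁ − P₂V₂)/(γ−1) = (5263 − 6248)/0.4 = -2463 J.
W_total = -3926 − 2463 = -6389 J.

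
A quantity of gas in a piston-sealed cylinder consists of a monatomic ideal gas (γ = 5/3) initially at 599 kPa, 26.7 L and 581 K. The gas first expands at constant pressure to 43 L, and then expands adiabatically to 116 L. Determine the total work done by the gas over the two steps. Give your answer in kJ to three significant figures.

W_total ≈ 28.5 kJ

Step 1 (isobaric): W = PΔV = (599 kPa)(43 − 26.7 L) = 9764 J.
After step 1: P = 599 kPa, V = 43 L, T = 935.7 K.
Step 2 (adiabatic): W = (P₁V₁ − P₂V₂)/(γ−1) = (25757 − 13291)/0.667 = 18698 J.
W_total = 9764 + 18698 = 28462 J.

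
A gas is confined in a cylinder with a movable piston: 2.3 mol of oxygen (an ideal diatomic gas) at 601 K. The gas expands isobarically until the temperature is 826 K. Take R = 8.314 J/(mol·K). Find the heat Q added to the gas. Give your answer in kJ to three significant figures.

Isobaric: W = nRΔT = (2.3)(8.314)(225) = 4302 J.
ΔU = nCᵥΔT with Cᵥ = 5R/2: ΔU = (2.3)(20.79)(225) = 10756 J.
Q = ΔU + W = 10756 + 4302 = 15059 J.

Q ≈ 15.1 kJ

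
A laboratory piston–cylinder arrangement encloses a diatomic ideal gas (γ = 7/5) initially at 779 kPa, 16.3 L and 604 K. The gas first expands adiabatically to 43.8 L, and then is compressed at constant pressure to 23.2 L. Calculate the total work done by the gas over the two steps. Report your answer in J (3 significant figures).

W_total ≈ 6350 J

Step 1 (adiabatic): W = (P₁V₁ − P₂V₂)/(γ−1) = (12698 − 8551)/0.4 = 10367 J.
After step 1: P = 195.2 kPa, V = 43.8 L, T = 406.7 K.
Step 2 (isobaric): W = PΔV = (195.2 kPa)(23.2 − 43.8 L) = -4022 J.
W_total = 10367 − 4022 = 6345 J.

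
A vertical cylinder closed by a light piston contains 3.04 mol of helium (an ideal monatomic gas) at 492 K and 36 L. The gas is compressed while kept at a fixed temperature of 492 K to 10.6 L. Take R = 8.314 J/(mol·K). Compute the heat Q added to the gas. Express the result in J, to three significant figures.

Q ≈ -15200 J

Isothermal ⇒ ΔU = 0, so Q = W = nRT ln(V₂/V₁).
Q = (3.04)(8.314)(492) ln(10.6/36) = 12435 × -1.223 = -15204 J.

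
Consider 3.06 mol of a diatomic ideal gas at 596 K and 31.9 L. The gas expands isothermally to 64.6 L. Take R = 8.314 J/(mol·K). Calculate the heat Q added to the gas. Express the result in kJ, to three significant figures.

Isothermal ⇒ ΔU = 0, so Q = W = nRT ln(V₂/V₁).
Q = (3.06)(8.314)(596) ln(64.6/31.9) = 15163 × 0.7056 = 10699 J.

Q ≈ 10.7 kJ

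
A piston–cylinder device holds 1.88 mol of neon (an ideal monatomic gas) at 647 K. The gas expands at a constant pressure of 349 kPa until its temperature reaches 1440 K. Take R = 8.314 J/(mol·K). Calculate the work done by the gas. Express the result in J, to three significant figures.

Isobaric: W = P ΔV = nR ΔT.
W = (1.88)(8.314)(1440 − 647) = 12395 J.

W ≈ 12400 J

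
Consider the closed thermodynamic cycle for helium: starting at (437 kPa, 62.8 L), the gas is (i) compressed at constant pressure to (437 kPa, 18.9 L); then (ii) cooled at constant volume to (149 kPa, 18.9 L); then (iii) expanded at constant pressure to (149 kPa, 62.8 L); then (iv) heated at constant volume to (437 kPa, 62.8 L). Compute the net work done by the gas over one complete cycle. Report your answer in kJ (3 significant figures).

Constant-volume legs do no work.
W(i) = (437)(18.9 − 62.8) = -19184 J; W(iii) = (149)(62.8 − 18.9) = 6541 J.
W_net = -19184 + 6541 = -12643 J (the counter-clockwise enclosed area).

W_net ≈ -12.6 kJ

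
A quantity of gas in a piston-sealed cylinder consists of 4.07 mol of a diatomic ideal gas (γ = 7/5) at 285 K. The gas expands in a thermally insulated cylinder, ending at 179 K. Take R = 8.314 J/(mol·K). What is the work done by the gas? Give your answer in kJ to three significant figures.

Adiabatic ⇒ Q = 0, so W_by = −ΔU = nCᵥ(T₁ − T₂).
Cᵥ = 5R/2 = 20.79 J/(mol·K).
W = (4.07)(20.79)(285 − 179) = 8967 J.

W ≈ 8.97 kJ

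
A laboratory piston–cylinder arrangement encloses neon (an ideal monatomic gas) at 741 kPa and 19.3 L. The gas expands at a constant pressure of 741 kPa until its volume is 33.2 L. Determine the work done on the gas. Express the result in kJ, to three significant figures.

Isobaric: W = P ΔV.
W = (741 kPa)(33.2 − 19.3 L) = (741)(13.9) = 10300 J.
Work on gas = −W_by = -10300 J.

W ≈ -10.3 kJ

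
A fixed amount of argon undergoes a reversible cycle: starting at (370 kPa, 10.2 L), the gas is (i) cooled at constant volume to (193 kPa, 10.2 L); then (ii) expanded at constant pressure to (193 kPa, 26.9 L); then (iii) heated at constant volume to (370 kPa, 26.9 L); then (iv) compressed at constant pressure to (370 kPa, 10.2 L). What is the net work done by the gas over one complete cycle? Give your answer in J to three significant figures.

Constant-volume legs do no work.
W(ii) = (193)(26.9 − 10.2) = 3223 J; W(iv) = (370)(10.2 − 26.9) = -6179 J.
W_net = 3223 − 6179 = -2956 J (the counter-clockwise enclosed area).

W_net ≈ -2960 J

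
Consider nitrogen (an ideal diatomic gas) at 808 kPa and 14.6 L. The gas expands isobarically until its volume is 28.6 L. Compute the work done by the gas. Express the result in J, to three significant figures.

W ≈ 11300 J

Isobaric: W = P ΔV.
W = (808 kPa)(28.6 − 14.6 L) = (808)(14) = 11312 J.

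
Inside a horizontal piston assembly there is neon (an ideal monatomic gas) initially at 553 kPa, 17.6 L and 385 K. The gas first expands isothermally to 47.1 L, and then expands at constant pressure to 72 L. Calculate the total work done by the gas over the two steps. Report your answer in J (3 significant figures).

Step 1 (isothermal): W = P₁V₁ ln(V₂/V₁) = (9733) ln(47.1/17.6) = 9581 J.
After step 1: P = 206.6 kPa, V = 47.1 L, T = 385 K.
Step 2 (isobaric): W = PΔV = (206.6 kPa)(72 − 47.1 L) = 5145 J.
W_total = 9581 + 5145 = 14726 J.

W_total ≈ 14700 J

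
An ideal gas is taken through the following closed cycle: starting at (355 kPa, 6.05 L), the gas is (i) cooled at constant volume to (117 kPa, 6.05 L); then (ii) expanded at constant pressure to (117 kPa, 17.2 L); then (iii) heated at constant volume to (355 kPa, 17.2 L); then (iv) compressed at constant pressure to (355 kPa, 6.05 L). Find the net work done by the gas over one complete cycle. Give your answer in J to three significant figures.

Constant-volume legs do no work.
W(ii) = (117)(17.2 − 6.05) = 1305 J; W(iv) = (355)(6.05 − 17.2) = -3958 J.
W_net = 1305 − 3958 = -2654 J (the counter-clockwise enclosed area).

W_net ≈ -2650 J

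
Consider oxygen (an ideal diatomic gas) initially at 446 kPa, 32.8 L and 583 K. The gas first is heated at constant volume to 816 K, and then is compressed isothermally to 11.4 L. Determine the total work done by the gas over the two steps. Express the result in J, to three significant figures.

Step 1 (isochoric): W = 0 (constant volume).
After step 1: P = 624.2 kPa (V unchanged).
Step 2 (isothermal): W = P₁V₁ ln(V₂/V₁) = (20475) ln(11.4/32.8) = -21639 J.
W_total = 0 − 21639 = -21639 J.

W_total ≈ -21600 J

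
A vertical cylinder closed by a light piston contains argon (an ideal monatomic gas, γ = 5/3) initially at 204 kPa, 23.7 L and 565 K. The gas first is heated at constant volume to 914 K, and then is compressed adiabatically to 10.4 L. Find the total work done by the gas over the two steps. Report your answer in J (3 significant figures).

Step 1 (isochoric): W = 0 (constant volume).
After step 1: P = 330 kPa (V unchanged).
Step 2 (adiabatic): W = (P₁V₁ − P₂V₂)/(γ−1) = (7821 − 13544)/0.667 = -8584 J.
W_total = 0 − 8584 = -8584 J.

W_total ≈ -8580 J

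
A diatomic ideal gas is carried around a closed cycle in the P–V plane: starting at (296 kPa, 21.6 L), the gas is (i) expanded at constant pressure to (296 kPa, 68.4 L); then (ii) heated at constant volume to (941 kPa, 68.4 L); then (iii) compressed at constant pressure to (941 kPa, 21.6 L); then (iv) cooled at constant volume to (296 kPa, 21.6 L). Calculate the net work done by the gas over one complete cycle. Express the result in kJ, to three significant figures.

W_net ≈ -30.2 kJ

Constant-volume legs do no work.
W(i) = (296)(68.4 − 21.6) = 13853 J; W(iii) = (941)(21.6 − 68.4) = -44039 J.
W_net = 13853 − 44039 = -30186 J (the counter-clockwise enclosed area).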